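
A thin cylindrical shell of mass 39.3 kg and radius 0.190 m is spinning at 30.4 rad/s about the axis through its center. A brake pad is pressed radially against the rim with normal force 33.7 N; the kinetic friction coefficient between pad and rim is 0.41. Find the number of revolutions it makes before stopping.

I = MR² = (39.3)(0.190)² = 1.419 kg·m².
Friction force f = μN = (0.41)(33.7) = 13.82 N at the rim; torque magnitude τ = fR = 2.625 N·m, opposing ω.
|α| = τ/I = 2.625/1.419 = 1.850 rad/s² (deceleration).
ω² = ω₀² − 2|α|θ with ω = 0 ⇒ θ = ω₀²/(2|α|) = 249.7 rad = 39.74 rev.

≈ 39.7 revolutions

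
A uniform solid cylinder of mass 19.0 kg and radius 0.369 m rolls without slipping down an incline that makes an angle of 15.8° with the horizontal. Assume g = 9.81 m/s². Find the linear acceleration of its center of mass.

a ≈ 1.78 m/s²

Translation along the incline: Mg sinθ − f = Ma.
Rotation about the center: fR = Iα with I = ½MR². No-slip gives a = αR, so f = (I/R²)a = (1/2)M a.
Substituting: Mg sinθ = (1 + 0.5000)Ma, so a = g sinθ/(1 + 0.5000) = (9.81) sin 15.8° / 1.500 = 1.781 m/s².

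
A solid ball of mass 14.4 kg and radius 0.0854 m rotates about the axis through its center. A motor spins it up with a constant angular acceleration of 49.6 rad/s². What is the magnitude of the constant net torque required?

I = (2/5)MR² = (2/5)(14.4)(0.0854)² = 0.04201 kg·m².
τ = Iα = (0.04201)(49.60) = 2.084 N·m.

τ ≈ 2.08 N·m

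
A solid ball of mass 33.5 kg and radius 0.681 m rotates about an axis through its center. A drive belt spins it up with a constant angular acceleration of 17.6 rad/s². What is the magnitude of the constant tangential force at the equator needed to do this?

I = (2/5)MR² = (2/5)(33.5)(0.681)² = 6.214 kg·m².
The required torque is τ = Iα = (6.214)(17.60) = 109.4 N·m.
A tangential force at the equator gives τ = FR, so F = τ/R = 109.4/0.681 = 160.6 N.

F ≈ 161 N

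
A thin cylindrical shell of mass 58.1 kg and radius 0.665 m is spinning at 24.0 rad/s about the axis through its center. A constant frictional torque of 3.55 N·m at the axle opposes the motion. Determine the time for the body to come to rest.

I = MR² = (58.1)(0.665)² = 25.69 kg·m².
The net torque has magnitude 3.55 N·m, opposing ω.
|α| = τ/I = 3.550/25.69 = 0.1382 rad/s² (deceleration).
0 = ω₀ − |α|t ⇒ t = ω₀/|α| = 24.0/0.1382 = 173.7 s.

t ≈ 174 s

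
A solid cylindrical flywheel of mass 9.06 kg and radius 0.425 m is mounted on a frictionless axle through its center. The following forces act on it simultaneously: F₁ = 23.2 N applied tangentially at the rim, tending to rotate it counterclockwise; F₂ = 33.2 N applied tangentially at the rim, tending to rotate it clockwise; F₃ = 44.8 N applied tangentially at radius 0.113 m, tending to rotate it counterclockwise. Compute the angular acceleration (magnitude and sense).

I = ½MR² = (1/2)(9.06)(0.425)² = 0.8182 kg·m².
Taking counterclockwise as positive: τ₁ = +(23.2)(0.425) = +9.860 N·m; τ₂ = −(33.2)(0.425) = −14.11 N·m; τ₃ = +(44.8)(0.113) = +5.062 N·m.
Net torque τ = 0.8124 N·m.
α = τ/I = 0.8124/0.8182 = 0.9929 rad/s².

α ≈ 0.993 rad/s², counterclockwise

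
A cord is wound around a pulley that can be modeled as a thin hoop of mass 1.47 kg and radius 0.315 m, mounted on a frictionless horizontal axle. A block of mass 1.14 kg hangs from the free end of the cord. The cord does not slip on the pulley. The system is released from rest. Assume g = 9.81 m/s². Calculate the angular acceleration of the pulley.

I = MR² = (1.47)(0.315)² = 0.1459 kg·m².
Block: mg − T = ma. Pulley: TR = Iα. No-slip: a = αR, so T = (I/R²)a = 1.470·a.
Then mg = (m + 1.470)a, so a = (1.14)(9.81)/(1.14 + 1.470) = 4.285 m/s².
α = a/R = 4.285/0.315 = 13.60 rad/s².

α ≈ 13.6 rad/s²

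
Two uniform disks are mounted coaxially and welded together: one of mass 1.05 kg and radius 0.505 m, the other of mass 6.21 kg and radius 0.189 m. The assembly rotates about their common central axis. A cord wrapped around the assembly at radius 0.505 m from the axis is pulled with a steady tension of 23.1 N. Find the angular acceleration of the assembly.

I = ½M₁R₁² + ½M₂R₂² = ½(1.05)(0.505)² + ½(6.21)(0.189)² = 0.2448 kg·m².
τ = F r = (23.1)(0.505) = 11.67 N·m.
α = τ/I = 11.67/0.2448 = 47.65 rad/s².

α ≈ 47.7 rad/s²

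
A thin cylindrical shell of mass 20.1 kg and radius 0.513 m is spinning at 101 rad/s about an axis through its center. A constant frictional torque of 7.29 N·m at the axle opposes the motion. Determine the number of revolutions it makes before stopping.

I = MR² = (20.1)(0.513)² = 5.290 kg·m².
The net torque has magnitude 7.29 N·m, opposing ω.
|α| = τ/I = 7.290/5.290 = 1.378 rad/s² (deceleration).
ω² = ω₀² − 2|α|θ with ω = 0 ⇒ θ = ω₀²/(2|α|) = 3701 rad = 589.0 rev.

≈ 589 revolutions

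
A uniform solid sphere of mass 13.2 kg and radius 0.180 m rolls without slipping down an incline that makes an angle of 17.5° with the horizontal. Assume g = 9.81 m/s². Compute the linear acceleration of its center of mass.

Translation along the incline: Mg sinθ − f = Ma.
Rotation about the center: fR = Iα with I = (2/5)MR². No-slip gives a = αR, so f = (I/R²)a = (2/5)M a.
Substituting: Mg sinθ = (1 + 0.4000)Ma, so a = g sinθ/(1 + 0.4000) = (9.81) sin 17.5° / 1.400 = 2.107 m/s².

a ≈ 2.11 m/s²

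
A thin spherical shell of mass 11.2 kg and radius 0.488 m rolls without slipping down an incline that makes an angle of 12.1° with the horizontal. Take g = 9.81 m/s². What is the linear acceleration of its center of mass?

Translation along the incline: Mg sinθ − f = Ma.
Rotation about the center: fR = Iα with I = (2/3)MR². No-slip gives a = αR, so f = (I/R²)a = (2/3)M a.
Substituting: Mg sinθ = (1 + 0.6667)Ma, so a = g sinθ/(1 + 0.6667) = (9.81) sin 12.1° / 1.667 = 1.234 m/s².

a ≈ 1.23 m/s²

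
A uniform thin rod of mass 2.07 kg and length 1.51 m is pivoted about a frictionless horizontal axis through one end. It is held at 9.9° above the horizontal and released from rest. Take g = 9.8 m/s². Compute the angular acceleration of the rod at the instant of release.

α ≈ 9.59 rad/s²

About the pivot, I = (1/3)ML² = (1/3)(2.07)(1.51)² = 1.573 kg·m².
The weight acts at the center, a distance L/2 = 0.7550 m from the pivot; τ = Mg(L/2) cos 9.9° = 15.09 N·m.
α = τ/I = 15.09/1.573 = 9.590 rad/s².
(Equivalently α = (3g/(2L)) cos 9.9° = 9.590 rad/s².)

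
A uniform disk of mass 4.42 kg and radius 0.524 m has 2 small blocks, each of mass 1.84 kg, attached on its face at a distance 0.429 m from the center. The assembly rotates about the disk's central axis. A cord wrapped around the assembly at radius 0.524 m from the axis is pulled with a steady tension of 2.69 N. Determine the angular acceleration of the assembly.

I_disk = ½MR² = ½(4.42)(0.524)² = 0.6068 kg·m².
I_blocks = 2·m·r² = 2(1.84)(0.429)² = 0.6773 kg·m².
Total I = 1.284 kg·m².
τ = F r = (2.69)(0.524) = 1.410 N·m.
α = τ/I = 1.410/1.284 = 1.098 rad/s².

α ≈ 1.10 rad/s²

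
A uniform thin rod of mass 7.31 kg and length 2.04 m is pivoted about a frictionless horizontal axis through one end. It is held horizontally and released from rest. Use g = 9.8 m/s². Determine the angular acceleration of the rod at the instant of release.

α ≈ 7.21 rad/s²

About the pivot, I = (1/3)ML² = (1/3)(7.31)(2.04)² = 10.14 kg·m².
The weight acts at the center, a distance L/2 = 1.020 m from the pivot; τ = Mg(L/2) = 73.07 N·m.
α = τ/I = 73.07/10.14 = 7.206 rad/s².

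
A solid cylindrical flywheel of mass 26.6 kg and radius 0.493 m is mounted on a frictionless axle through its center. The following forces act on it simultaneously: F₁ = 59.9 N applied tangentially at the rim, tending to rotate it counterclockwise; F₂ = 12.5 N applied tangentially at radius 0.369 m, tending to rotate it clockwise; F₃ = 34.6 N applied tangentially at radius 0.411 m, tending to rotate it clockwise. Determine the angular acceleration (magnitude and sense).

α ≈ 3.31 rad/s², counterclockwise

I = ½MR² = (1/2)(26.6)(0.493)² = 3.233 kg·m².
Taking counterclockwise as positive: τ₁ = +(59.9)(0.493) = +29.53 N·m; τ₂ = −(12.5)(0.369) = −4.612 N·m; τ₃ = −(34.6)(0.411) = −14.22 N·m.
Net torque τ = 10.70 N·m.
α = τ/I = 10.70/3.233 = 3.309 rad/s².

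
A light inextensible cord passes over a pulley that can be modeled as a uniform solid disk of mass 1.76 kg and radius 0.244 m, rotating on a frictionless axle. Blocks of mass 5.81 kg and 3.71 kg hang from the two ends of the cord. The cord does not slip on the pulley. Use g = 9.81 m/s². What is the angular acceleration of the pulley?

α ≈ 8.12 rad/s²

I = ½MR² = (1/2)(1.76)(0.244)² = 0.05239 kg·m².
Heavier block: m₁g − T₁ = m₁a. Lighter block: T₂ − m₂g = m₂a.
Pulley: (T₁ − T₂)R = Iα = I(a/R), so T₁ − T₂ = (I/R²)a = (1/2)M_p a = 0.8800·a.
Adding the three: (m₁ − m₂)g = (m₁ + m₂ + 0.8800)a, so a = (5.81 − 3.71)(9.81)/(5.81 + 3.71 + 0.8800) = 1.981 m/s².
α = a/R = 1.981/0.244 = 8.118 rad/s².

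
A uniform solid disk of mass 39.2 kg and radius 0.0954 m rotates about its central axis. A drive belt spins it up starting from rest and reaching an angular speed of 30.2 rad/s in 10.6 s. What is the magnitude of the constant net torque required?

I = ½MR² = (1/2)(39.2)(0.0954)² = 0.1784 kg·m².
α = Δω/Δt = (30.2 − 0)/10.6 = 2.849 rad/s².
τ = Iα = (0.1784)(2.849) = 0.5082 N·m.

τ ≈ 0.508 N·m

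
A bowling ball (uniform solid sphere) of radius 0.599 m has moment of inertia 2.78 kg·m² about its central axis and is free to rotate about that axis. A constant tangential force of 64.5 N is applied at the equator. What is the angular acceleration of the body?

α ≈ 13.9 rad/s²

τ = F R = (64.5)(0.599) = 38.64 N·m.
From τ = Iα: α = 38.64/2.780 = 13.90 rad/s².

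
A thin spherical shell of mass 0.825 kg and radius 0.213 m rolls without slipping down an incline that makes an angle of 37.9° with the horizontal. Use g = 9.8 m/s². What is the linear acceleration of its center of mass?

Translation along the incline: Mg sinθ − f = Ma.
Rotation about the center: fR = Iα with I = (2/3)MR². No-slip gives a = αR, so f = (I/R²)a = (2/3)M a.
Substituting: Mg sinθ = (1 + 0.6667)Ma, so a = g sinθ/(1 + 0.6667) = (9.8) sin 37.9° / 1.667 = 3.612 m/s².

a ≈ 3.61 m/s²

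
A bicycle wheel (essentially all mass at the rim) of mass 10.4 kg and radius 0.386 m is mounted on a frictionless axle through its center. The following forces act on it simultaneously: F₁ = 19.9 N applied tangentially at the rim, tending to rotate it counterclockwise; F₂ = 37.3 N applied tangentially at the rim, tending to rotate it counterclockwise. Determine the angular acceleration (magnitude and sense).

I = MR² = (10.4)(0.386)² = 1.550 kg·m².
Taking counterclockwise as positive: τ₁ = +(19.9)(0.386) = +7.681 N·m; τ₂ = +(37.3)(0.386) = +14.40 N·m.
Net torque τ = 22.08 N·m.
α = τ/I = 22.08/1.550 = 14.25 rad/s².

α ≈ 14.2 rad/s², counterclockwise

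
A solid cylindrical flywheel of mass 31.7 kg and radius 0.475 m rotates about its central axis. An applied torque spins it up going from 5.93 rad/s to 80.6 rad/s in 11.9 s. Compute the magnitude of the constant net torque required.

I = ½MR² = (1/2)(31.7)(0.475)² = 3.576 kg·m².
α = Δω/Δt = (80.6 − 5.93)/11.9 = 6.275 rad/s².
τ = Iα = (3.576)(6.275) = 22.44 N·m.

τ ≈ 22.4 N·m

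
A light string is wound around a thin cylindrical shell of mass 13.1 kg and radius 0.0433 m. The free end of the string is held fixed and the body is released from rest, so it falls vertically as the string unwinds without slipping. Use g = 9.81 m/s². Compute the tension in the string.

Translation: Mg − T = Ma. Rotation about the center: TR = Iα with I = MR².
With a = αR: T = (I/R²)a = M a, so Mg = (1 + 1.000)Ma.
a = g/(1 + 1.000) = 9.81/2.000 = 4.905 m/s².
T = 1.000·M·a = (1.000)(13.1)(4.905) = 64.26 N.

T ≈ 64.3 N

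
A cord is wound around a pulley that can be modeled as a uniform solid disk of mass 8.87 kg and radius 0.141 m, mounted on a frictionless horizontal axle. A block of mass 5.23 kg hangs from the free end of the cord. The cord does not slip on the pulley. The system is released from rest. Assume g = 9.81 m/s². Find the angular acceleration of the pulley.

α ≈ 37.6 rad/s²

I = ½MR² = (1/2)(8.87)(0.141)² = 0.08817 kg·m².
Block: mg − T = ma. Pulley: TR = Iα. No-slip: a = αR, so T = (I/R²)a = 4.435·a.
Then mg = (m + 4.435)a, so a = (5.23)(9.81)/(5.23 + 4.435) = 5.308 m/s².
α = a/R = 5.308/0.141 = 37.65 rad/s².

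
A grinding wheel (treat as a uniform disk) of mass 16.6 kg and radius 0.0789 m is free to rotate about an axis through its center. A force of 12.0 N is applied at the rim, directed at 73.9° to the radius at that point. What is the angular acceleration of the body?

I = ½MR² = (1/2)(16.6)(0.0789)² = 0.05167 kg·m².
Only the tangential component produces torque: τ = F R sinθ = (12.0)(0.0789) sin 73.9° = 0.9097 N·m.
From τ = Iα: α = 0.9097/0.05167 = 17.61 rad/s².

α ≈ 17.6 rad/s²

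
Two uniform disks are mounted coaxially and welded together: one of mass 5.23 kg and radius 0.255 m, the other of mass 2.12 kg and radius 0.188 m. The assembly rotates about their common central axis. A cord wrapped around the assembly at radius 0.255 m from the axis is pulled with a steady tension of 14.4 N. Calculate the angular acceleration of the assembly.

α ≈ 17.7 rad/s²

I = ½M₁R₁² + ½M₂R₂² = ½(5.23)(0.255)² + ½(2.12)(0.188)² = 0.2075 kg·m².
τ = F r = (14.4)(0.255) = 3.672 N·m.
α = τ/I = 3.672/0.2075 = 17.70 rad/s².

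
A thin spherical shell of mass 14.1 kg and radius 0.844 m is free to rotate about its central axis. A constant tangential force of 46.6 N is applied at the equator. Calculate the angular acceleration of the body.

I = (2/3)MR² = (2/3)(14.1)(0.844)² = 6.696 kg·m².
τ = F R = (46.6)(0.844) = 39.33 N·m.
Newton's second law for rotation, τ = Iα, gives α = τ/I = 39.33/6.696 = 5.874 rad/s².

α ≈ 5.87 rad/s²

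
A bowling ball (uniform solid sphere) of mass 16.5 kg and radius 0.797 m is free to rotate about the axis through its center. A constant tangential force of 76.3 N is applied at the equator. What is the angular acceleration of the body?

I = (2/5)MR² = (2/5)(16.5)(0.797)² = 4.192 kg·m².
τ = F R = (76.3)(0.797) = 60.81 N·m.
From τ = Iα: α = 60.81/4.192 = 14.51 rad/s².

α ≈ 14.5 rad/s²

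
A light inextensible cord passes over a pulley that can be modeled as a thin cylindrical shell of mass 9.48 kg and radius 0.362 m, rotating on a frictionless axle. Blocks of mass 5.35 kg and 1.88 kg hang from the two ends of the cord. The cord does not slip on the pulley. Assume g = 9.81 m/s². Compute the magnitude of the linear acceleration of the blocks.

a ≈ 2.04 m/s²

I = MR² = (9.48)(0.362)² = 1.242 kg·m².
Heavier block: m₁g − T₁ = m₁a. Lighter block: T₂ − m₂g = m₂a.
Pulley: (T₁ − T₂)R = Iα = I(a/R), so T₁ − T₂ = (I/R²)a = 1·M_p a = 9.480·a.
Adding the three: (m₁ − m₂)g = (m₁ + m₂ + 9.480)a, so a = (5.35 − 1.88)(9.81)/(5.35 + 1.88 + 9.480) = 2.037 m/s².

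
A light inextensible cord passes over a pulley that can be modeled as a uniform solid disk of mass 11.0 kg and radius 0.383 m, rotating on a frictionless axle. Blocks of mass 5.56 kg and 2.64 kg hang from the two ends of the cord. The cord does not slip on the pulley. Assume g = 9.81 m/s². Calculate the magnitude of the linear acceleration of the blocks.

I = ½MR² = (1/2)(11.0)(0.383)² = 0.8068 kg·m².
Heavier block: m₁g − T₁ = m₁a. Lighter block: T₂ − m₂g = m₂a.
Pulley: (T₁ − T₂)R = Iα = I(a/R), so T₁ − T₂ = (I/R²)a = (1/2)M_p a = 5.500·a.
Adding the three: (m₁ − m₂)g = (m₁ + m₂ + 5.500)a, so a = (5.56 − 2.64)(9.81)/(5.56 + 2.64 + 5.500) = 2.091 m/s².

a ≈ 2.09 m/s²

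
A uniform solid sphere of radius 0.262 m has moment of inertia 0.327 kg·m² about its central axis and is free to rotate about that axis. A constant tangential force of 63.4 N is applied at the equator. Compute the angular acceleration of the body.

τ = F R = (63.4)(0.262) = 16.61 N·m.
From τ = Iα: α = 16.61/0.3270 = 50.80 rad/s².

α ≈ 50.8 rad/s²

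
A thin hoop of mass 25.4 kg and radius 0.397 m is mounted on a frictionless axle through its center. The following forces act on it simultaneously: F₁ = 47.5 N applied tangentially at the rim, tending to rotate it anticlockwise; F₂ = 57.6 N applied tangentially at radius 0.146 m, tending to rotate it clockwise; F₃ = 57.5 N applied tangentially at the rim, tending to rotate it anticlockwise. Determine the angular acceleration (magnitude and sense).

I = MR² = (25.4)(0.397)² = 4.003 kg·m².
Taking anticlockwise as positive: τ₁ = +(47.5)(0.397) = +18.86 N·m; τ₂ = −(57.6)(0.146) = −8.410 N·m; τ₃ = +(57.5)(0.397) = +22.83 N·m.
Net torque τ = 33.28 N·m.
α = τ/I = 33.28/4.003 = 8.312 rad/s².

α ≈ 8.31 rad/s², anticlockwise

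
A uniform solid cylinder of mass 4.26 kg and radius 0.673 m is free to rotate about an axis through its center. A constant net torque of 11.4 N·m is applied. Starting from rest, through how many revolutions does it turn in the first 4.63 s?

I = ½MR² = (1/2)(4.26)(0.673)² = 0.9647 kg·m².
α = τ/I = 11.4/0.9647 = 11.82 rad/s².
θ = ½αt² = ½(11.82)(4.63)² = 126.7 rad.
Revolutions = θ/(2π) = 20.16.

≈ 20.2 revolutions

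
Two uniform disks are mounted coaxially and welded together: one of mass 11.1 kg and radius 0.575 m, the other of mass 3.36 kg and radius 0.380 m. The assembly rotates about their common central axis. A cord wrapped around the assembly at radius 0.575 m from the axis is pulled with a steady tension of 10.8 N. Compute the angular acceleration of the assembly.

I = ½M₁R₁² + ½M₂R₂² = ½(11.1)(0.575)² + ½(3.36)(0.380)² = 2.078 kg·m².
τ = F r = (10.8)(0.575) = 6.210 N·m.
α = τ/I = 6.210/2.078 = 2.989 rad/s².

α ≈ 2.99 rad/s²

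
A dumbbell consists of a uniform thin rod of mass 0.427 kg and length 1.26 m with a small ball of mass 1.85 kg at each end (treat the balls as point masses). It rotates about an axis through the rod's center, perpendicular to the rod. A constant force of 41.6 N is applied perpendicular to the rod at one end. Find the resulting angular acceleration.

I_rod = (1/12)ML² = (1/12)(0.427)(1.26)² = 0.05649 kg·m².
I_balls = 2·m·(L/2)² = 2(1.85)(0.6300)² = 1.469 kg·m².
Total I = 1.525 kg·m².
τ = F·(L/2) = (41.6)(0.630) = 26.21 N·m.
α = τ/I = 26.21/1.525 = 17.19 rad/s².

α ≈ 17.2 rad/s²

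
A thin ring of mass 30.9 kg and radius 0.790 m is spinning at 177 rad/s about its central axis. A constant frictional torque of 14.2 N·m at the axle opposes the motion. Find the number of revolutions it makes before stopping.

≈ 3390 revolutions

I = MR² = (30.9)(0.790)² = 19.28 kg·m².
The net torque has magnitude 14.2 N·m, opposing ω.
|α| = τ/I = 14.20/19.28 = 0.7363 rad/s² (deceleration).
ω² = ω₀² − 2|α|θ with ω = 0 ⇒ θ = ω₀²/(2|α|) = 21270 rad = 3386 rev.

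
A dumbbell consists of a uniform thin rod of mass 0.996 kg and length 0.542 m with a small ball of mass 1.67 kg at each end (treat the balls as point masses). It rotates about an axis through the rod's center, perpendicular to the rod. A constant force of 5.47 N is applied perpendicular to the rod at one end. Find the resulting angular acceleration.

α ≈ 5.50 rad/s²

I_rod = (1/12)ML² = (1/12)(0.996)(0.542)² = 0.02438 kg·m².
I_balls = 2·m·(L/2)² = 2(1.67)(0.2710)² = 0.2453 kg·m².
Total I = 0.2697 kg·m².
τ = F·(L/2) = (5.47)(0.271) = 1.482 N·m.
α = τ/I = 1.482/0.2697 = 5.497 rad/s².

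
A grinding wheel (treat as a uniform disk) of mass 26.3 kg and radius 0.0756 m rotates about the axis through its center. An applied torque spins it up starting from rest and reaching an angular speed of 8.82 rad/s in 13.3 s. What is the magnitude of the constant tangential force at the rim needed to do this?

F ≈ 0.659 N

I = ½MR² = (1/2)(26.3)(0.0756)² = 0.07516 kg·m².
α = Δω/Δt = (8.82 − 0)/13.3 = 0.6632 rad/s².
The required torque is τ = Iα = (0.07516)(0.6632) = 0.04984 N·m.
A tangential force at the rim gives τ = FR, so F = τ/R = 0.04984/0.0756 = 0.6593 N.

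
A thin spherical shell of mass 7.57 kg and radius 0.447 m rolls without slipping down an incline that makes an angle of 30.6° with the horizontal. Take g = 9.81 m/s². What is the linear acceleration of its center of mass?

Translation along the incline: Mg sinθ − f = Ma.
Rotation about the center: fR = Iα with I = (2/3)MR². No-slip gives a = αR, so f = (I/R²)a = (2/3)M a.
Substituting: Mg sinθ = (1 + 0.6667)Ma, so a = g sinθ/(1 + 0.6667) = (9.81) sin 30.6° / 1.667 = 2.996 m/s².

a ≈ 3.00 m/s²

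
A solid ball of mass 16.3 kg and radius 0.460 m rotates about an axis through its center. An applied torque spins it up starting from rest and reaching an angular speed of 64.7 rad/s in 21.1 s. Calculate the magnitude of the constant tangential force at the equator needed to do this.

I = (2/5)MR² = (2/5)(16.3)(0.460)² = 1.380 kg·m².
α = Δω/Δt = (64.7 − 0)/21.1 = 3.066 rad/s².
The required torque is τ = Iα = (1.380)(3.066) = 4.230 N·m.
A tangential force at the equator gives τ = FR, so F = τ/R = 4.230/0.460 = 9.197 N.

F ≈ 9.20 N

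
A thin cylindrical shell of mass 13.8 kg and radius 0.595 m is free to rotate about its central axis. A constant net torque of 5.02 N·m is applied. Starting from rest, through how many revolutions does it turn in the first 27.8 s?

≈ 63.2 revolutions

I = MR² = (13.8)(0.595)² = 4.886 kg·m².
α = τ/I = 5.02/4.886 = 1.028 rad/s².
θ = ½αt² = ½(1.028)(27.8)² = 397.1 rad.
Revolutions = θ/(2π) = 63.19.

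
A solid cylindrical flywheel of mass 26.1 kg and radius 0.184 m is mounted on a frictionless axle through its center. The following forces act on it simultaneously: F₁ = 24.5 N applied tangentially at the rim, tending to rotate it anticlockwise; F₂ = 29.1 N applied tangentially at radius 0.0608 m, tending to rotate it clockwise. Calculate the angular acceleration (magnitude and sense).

I = ½MR² = (1/2)(26.1)(0.184)² = 0.4418 kg·m².
Taking anticlockwise as positive: τ₁ = +(24.5)(0.184) = +4.508 N·m; τ₂ = −(29.1)(0.0608) = −1.769 N·m.
Net torque τ = 2.739 N·m.
α = τ/I = 2.739/0.4418 = 6.199 rad/s².

α ≈ 6.20 rad/s², anticlockwise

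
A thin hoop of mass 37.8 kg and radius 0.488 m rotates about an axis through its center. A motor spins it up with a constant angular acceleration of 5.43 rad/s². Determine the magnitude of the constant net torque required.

τ ≈ 48.9 N·m

I = MR² = (37.8)(0.488)² = 9.002 kg·m².
τ = Iα = (9.002)(5.430) = 48.88 N·m.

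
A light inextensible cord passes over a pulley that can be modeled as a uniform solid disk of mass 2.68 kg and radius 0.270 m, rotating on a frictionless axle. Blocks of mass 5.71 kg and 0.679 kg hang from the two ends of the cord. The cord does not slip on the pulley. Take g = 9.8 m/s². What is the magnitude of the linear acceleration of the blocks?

a ≈ 6.38 m/s²

I = ½MR² = (1/2)(2.68)(0.270)² = 0.09769 kg·m².
Heavier block: m₁g − T₁ = m₁a. Lighter block: T₂ − m₂g = m₂a.
Pulley: (T₁ − T₂)R = Iα = I(a/R), so T₁ − T₂ = (I/R²)a = (1/2)M_p a = 1.340·a.
Adding the three: (m₁ − m₂)g = (m₁ + m₂ + 1.340)a, so a = (5.71 − 0.679)(9.8)/(5.71 + 0.679 + 1.340) = 6.379 m/s².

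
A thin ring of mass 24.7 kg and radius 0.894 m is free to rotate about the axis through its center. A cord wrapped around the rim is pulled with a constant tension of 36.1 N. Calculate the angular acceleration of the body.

I = MR² = (24.7)(0.894)² = 19.74 kg·m².
τ = F R = (36.1)(0.894) = 32.27 N·m.
Newton's second law for rotation, τ = Iα, gives α = τ/I = 32.27/19.74 = 1.635 rad/s².

α ≈ 1.63 rad/s²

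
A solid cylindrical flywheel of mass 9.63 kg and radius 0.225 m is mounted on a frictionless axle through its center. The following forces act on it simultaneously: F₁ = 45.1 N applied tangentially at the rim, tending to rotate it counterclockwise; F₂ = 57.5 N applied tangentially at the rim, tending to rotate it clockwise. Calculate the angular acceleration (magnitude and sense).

I = ½MR² = (1/2)(9.63)(0.225)² = 0.2438 kg·m².
Taking counterclockwise as positive: τ₁ = +(45.1)(0.225) = +10.15 N·m; τ₂ = −(57.5)(0.225) = −12.94 N·m.
Net torque τ = -2.790 N·m.
α = τ/I = -2.790/0.2438 = -11.45 rad/s².

α ≈ 11.4 rad/s², clockwise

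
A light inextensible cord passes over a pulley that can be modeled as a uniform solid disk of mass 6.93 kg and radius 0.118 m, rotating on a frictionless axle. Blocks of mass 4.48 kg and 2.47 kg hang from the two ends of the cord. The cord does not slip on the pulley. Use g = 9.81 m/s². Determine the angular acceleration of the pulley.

α ≈ 16.0 rad/s²

I = ½MR² = (1/2)(6.93)(0.118)² = 0.04825 kg·m².
Heavier block: m₁g − T₁ = m₁a. Lighter block: T₂ − m₂g = m₂a.
Pulley: (T₁ − T₂)R = Iα = I(a/R), so T₁ − T₂ = (I/R²)a = (1/2)M_p a = 3.465·a.
Adding the three: (m₁ − m₂)g = (m₁ + m₂ + 3.465)a, so a = (4.48 − 2.47)(9.81)/(4.48 + 2.47 + 3.465) = 1.893 m/s².
α = a/R = 1.893/0.118 = 16.04 rad/s².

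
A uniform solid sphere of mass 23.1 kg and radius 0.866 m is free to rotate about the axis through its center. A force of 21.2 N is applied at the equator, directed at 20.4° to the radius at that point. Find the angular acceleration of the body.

α ≈ 0.924 rad/s²

I = (2/5)MR² = (2/5)(23.1)(0.866)² = 6.930 kg·m².
Only the tangential component produces torque: τ = F R sinθ = (21.2)(0.866) sin 20.4° = 6.400 N·m.
Newton's second law for rotation, τ = Iα, gives α = τ/I = 6.400/6.930 = 0.9235 rad/s².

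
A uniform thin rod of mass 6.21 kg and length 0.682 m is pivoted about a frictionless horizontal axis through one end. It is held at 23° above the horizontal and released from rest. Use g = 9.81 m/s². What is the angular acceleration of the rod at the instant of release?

About the pivot, I = (1/3)ML² = (1/3)(6.21)(0.682)² = 0.9628 kg·m².
The weight acts at the center, a distance L/2 = 0.3410 m from the pivot; τ = Mg(L/2) cos 23° = 19.12 N·m.
α = τ/I = 19.12/0.9628 = 19.86 rad/s².
(Equivalently α = (3g/(2L)) cos 23° = 19.86 rad/s².)

α ≈ 19.9 rad/s²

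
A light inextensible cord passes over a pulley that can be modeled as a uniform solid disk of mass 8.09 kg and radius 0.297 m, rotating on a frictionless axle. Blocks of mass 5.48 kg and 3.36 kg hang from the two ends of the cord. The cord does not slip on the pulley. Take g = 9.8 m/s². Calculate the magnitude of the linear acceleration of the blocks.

I = ½MR² = (1/2)(8.09)(0.297)² = 0.3568 kg·m².
Heavier block: m₁g − T₁ = m₁a. Lighter block: T₂ − m₂g = m₂a.
Pulley: (T₁ − T₂)R = Iα = I(a/R), so T₁ − T₂ = (I/R²)a = (1/2)M_p a = 4.045·a.
Adding the three: (m₁ − m₂)g = (m₁ + m₂ + 4.045)a, so a = (5.48 − 3.36)(9.8)/(5.48 + 3.36 + 4.045) = 1.612 m/s².

a ≈ 1.61 m/s²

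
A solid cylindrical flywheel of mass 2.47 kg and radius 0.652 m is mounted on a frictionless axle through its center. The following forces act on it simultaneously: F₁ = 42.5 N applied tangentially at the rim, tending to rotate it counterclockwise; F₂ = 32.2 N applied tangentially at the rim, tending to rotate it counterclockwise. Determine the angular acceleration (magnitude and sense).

I = ½MR² = (1/2)(2.47)(0.652)² = 0.5250 kg·m².
Taking counterclockwise as positive: τ₁ = +(42.5)(0.652) = +27.71 N·m; τ₂ = +(32.2)(0.652) = +20.99 N·m.
Net torque τ = 48.70 N·m.
α = τ/I = 48.70/0.5250 = 92.77 rad/s².

α ≈ 92.8 rad/s², counterclockwise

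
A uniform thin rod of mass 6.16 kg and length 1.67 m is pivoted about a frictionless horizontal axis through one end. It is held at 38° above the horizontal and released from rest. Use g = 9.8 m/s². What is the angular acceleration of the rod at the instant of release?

About the pivot, I = (1/3)ML² = (1/3)(6.16)(1.67)² = 5.727 kg·m².
The weight acts at the center, a distance L/2 = 0.8350 m from the pivot; τ = Mg(L/2) cos 38° = 39.72 N·m.
α = τ/I = 39.72/5.727 = 6.936 rad/s².

α ≈ 6.94 rad/s²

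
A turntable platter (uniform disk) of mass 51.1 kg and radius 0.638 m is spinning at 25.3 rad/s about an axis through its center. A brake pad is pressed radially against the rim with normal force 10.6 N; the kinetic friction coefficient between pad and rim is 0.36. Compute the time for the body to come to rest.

t ≈ 108 s

I = ½MR² = (1/2)(51.1)(0.638)² = 10.40 kg·m².
Friction force f = μN = (0.36)(10.6) = 3.816 N at the rim; torque magnitude τ = fR = 2.435 N·m, opposing ω.
|α| = τ/I = 2.435/10.40 = 0.2341 rad/s² (deceleration).
0 = ω₀ − |α|t ⇒ t = ω₀/|α| = 25.3/0.2341 = 108.1 s.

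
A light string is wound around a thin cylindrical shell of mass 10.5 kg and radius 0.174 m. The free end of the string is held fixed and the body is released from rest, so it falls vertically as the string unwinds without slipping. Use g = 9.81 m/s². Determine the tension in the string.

Translation: Mg − T = Ma. Rotation about the center: TR = Iα with I = MR².
With a = αR: T = (I/R²)a = M a, so Mg = (1 + 1.000)Ma.
a = g/(1 + 1.000) = 9.81/2.000 = 4.905 m/s².
T = 1.000·M·a = (1.000)(10.5)(4.905) = 51.50 N.

T ≈ 51.5 N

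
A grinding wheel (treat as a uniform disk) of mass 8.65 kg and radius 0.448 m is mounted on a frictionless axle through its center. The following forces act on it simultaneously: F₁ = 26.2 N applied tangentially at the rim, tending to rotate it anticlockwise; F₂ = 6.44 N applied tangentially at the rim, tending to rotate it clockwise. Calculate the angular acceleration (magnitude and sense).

α ≈ 10.2 rad/s², anticlockwise

I = ½MR² = (1/2)(8.65)(0.448)² = 0.8680 kg·m².
Taking anticlockwise as positive: τ₁ = +(26.2)(0.448) = +11.74 N·m; τ₂ = −(6.44)(0.448) = −2.885 N·m.
Net torque τ = 8.852 N·m.
α = τ/I = 8.852/0.8680 = 10.20 rad/s².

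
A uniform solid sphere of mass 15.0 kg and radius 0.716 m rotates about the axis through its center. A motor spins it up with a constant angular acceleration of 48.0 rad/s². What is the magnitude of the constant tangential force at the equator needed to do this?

I = (2/5)MR² = (2/5)(15.0)(0.716)² = 3.076 kg·m².
The required torque is τ = Iα = (3.076)(48.00) = 147.6 N·m.
A tangential force at the equator gives τ = FR, so F = τ/R = 147.6/0.716 = 206.2 N.

F ≈ 206 N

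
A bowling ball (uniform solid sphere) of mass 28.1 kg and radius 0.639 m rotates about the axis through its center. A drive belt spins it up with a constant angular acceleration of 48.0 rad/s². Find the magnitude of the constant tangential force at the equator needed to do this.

I = (2/5)MR² = (2/5)(28.1)(0.639)² = 4.590 kg·m².
The required torque is τ = Iα = (4.590)(48.00) = 220.3 N·m.
A tangential force at the equator gives τ = FR, so F = τ/R = 220.3/0.639 = 344.8 N.

F ≈ 345 N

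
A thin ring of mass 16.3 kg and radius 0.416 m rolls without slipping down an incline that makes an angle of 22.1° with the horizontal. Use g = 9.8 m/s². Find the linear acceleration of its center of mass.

Translation along the incline: Mg sinθ − f = Ma.
Rotation about the center: fR = Iα with I = MR². No-slip gives a = αR, so f = (I/R²)a = M a.
Substituting: Mg sinθ = (1 + 1.000)Ma, so a = g sinθ/(1 + 1.000) = (9.8) sin 22.1° / 2.000 = 1.843 m/s².

a ≈ 1.84 m/s²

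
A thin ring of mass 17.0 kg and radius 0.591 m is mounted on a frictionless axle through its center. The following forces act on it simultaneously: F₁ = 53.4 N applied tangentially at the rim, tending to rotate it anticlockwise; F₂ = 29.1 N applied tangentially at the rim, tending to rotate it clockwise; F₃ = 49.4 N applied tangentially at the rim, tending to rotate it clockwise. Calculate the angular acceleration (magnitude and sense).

I = MR² = (17.0)(0.591)² = 5.938 kg·m².
Taking anticlockwise as positive: τ₁ = +(53.4)(0.591) = +31.56 N·m; τ₂ = −(29.1)(0.591) = −17.20 N·m; τ₃ = −(49.4)(0.591) = −29.20 N·m.
Net torque τ = -14.83 N·m.
α = τ/I = -14.83/5.938 = -2.498 rad/s².

α ≈ 2.50 rad/s², clockwise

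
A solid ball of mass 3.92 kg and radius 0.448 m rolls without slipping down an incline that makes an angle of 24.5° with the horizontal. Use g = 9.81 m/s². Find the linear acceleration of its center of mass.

Translation along the incline: Mg sinθ − f = Ma.
Rotation about the center: fR = Iα with I = (2/5)MR². No-slip gives a = αR, so f = (I/R²)a = (2/5)M a.
Substituting: Mg sinθ = (1 + 0.4000)Ma, so a = g sinθ/(1 + 0.4000) = (9.81) sin 24.5° / 1.400 = 2.906 m/s².

a ≈ 2.91 m/s²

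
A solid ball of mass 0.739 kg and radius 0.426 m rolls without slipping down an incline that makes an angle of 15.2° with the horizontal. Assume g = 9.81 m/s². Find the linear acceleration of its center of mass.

a ≈ 1.84 m/s²

Translation along the incline: Mg sinθ − f = Ma.
Rotation about the center: fR = Iα with I = (2/5)MR². No-slip gives a = αR, so f = (I/R²)a = (2/5)M a.
Substituting: Mg sinθ = (1 + 0.4000)Ma, so a = g sinθ/(1 + 0.4000) = (9.81) sin 15.2° / 1.400 = 1.837 m/s².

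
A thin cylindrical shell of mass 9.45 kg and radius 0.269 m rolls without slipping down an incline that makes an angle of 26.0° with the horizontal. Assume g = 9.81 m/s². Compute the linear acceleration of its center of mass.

a ≈ 2.15 m/s²

Translation along the incline: Mg sinθ − f = Ma.
Rotation about the center: fR = Iα with I = MR². No-slip gives a = αR, so f = (I/R²)a = M a.
Substituting: Mg sinθ = (1 + 1.000)Ma, so a = g sinθ/(1 + 1.000) = (9.81) sin 26.0° / 2.000 = 2.150 m/s².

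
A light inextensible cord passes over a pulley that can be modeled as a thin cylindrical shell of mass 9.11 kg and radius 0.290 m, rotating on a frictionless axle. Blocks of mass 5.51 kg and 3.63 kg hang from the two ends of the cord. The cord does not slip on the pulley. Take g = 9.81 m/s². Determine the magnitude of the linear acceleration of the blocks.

I = MR² = (9.11)(0.290)² = 0.7662 kg·m².
Heavier block: m₁g − T₁ = m₁a. Lighter block: T₂ − m₂g = m₂a.
Pulley: (T₁ − T₂)R = Iα = I(a/R), so T₁ − T₂ = (I/R²)a = 1·M_p a = 9.110·a.
Adding the three: (m₁ − m₂)g = (m₁ + m₂ + 9.110)a, so a = (5.51 − 3.63)(9.81)/(5.51 + 3.63 + 9.110) = 1.011 m/s².

a ≈ 1.01 m/s²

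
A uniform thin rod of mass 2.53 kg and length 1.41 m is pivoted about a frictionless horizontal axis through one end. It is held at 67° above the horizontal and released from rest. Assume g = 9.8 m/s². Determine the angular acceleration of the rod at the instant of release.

α ≈ 4.07 rad/s²

About the pivot, I = (1/3)ML² = (1/3)(2.53)(1.41)² = 1.677 kg·m².
The weight acts at the center, a distance L/2 = 0.7050 m from the pivot; τ = Mg(L/2) cos 67° = 6.830 N·m.
α = τ/I = 6.830/1.677 = 4.074 rad/s².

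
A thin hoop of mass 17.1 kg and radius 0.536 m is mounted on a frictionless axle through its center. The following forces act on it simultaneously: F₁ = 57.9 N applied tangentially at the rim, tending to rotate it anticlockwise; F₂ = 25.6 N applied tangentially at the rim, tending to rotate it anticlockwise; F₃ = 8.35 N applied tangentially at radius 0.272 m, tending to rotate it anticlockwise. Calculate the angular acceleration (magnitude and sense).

α ≈ 9.57 rad/s², anticlockwise

I = MR² = (17.1)(0.536)² = 4.913 kg·m².
Taking anticlockwise as positive: τ₁ = +(57.9)(0.536) = +31.03 N·m; τ₂ = +(25.6)(0.536) = +13.72 N·m; τ₃ = +(8.35)(0.272) = +2.271 N·m.
Net torque τ = 47.03 N·m.
α = τ/I = 47.03/4.913 = 9.572 rad/s².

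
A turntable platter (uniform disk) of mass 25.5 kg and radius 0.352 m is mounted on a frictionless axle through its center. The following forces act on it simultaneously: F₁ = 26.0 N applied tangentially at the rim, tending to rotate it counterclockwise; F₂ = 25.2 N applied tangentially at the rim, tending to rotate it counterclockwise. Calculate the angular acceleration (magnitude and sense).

α ≈ 11.4 rad/s², counterclockwise

I = ½MR² = (1/2)(25.5)(0.352)² = 1.580 kg·m².
Taking counterclockwise as positive: τ₁ = +(26.0)(0.352) = +9.152 N·m; τ₂ = +(25.2)(0.352) = +8.870 N·m.
Net torque τ = 18.02 N·m.
α = τ/I = 18.02/1.580 = 11.41 rad/s².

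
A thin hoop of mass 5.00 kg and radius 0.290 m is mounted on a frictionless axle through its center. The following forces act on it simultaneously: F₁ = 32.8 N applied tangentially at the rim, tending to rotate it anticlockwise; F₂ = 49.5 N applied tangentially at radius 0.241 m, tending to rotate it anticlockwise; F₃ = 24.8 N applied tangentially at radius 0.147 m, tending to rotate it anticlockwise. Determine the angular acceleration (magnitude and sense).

α ≈ 59.7 rad/s², anticlockwise

I = MR² = (5.00)(0.290)² = 0.4205 kg·m².
Taking anticlockwise as positive: τ₁ = +(32.8)(0.290) = +9.512 N·m; τ₂ = +(49.5)(0.241) = +11.93 N·m; τ₃ = +(24.8)(0.147) = +3.646 N·m.
Net torque τ = 25.09 N·m.
α = τ/I = 25.09/0.4205 = 59.66 rad/s².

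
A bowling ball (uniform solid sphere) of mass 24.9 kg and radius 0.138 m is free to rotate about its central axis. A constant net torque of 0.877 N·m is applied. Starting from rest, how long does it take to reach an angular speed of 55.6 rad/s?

I = (2/5)MR² = (2/5)(24.9)(0.138)² = 0.1897 kg·m².
α = τ/I = 0.877/0.1897 = 4.624 rad/s².
ω = αt ⇒ t = ω/α = 55.6/4.624 = 12.03 s.

t ≈ 12.0 s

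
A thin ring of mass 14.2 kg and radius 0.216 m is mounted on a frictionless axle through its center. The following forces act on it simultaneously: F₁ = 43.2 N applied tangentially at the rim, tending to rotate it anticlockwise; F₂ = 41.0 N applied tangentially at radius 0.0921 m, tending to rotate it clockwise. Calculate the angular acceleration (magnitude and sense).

α ≈ 8.38 rad/s², anticlockwise

I = MR² = (14.2)(0.216)² = 0.6625 kg·m².
Taking anticlockwise as positive: τ₁ = +(43.2)(0.216) = +9.331 N·m; τ₂ = −(41.0)(0.0921) = −3.776 N·m.
Net torque τ = 5.555 N·m.
α = τ/I = 5.555/0.6625 = 8.385 rad/s².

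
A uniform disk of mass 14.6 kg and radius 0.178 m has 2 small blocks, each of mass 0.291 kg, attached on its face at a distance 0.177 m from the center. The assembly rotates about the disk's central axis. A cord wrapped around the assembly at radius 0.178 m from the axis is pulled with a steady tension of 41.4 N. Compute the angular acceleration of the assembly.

I_disk = ½MR² = ½(14.6)(0.178)² = 0.2313 kg·m².
I_blocks = 2·m·r² = 2(0.291)(0.177)² = 0.01823 kg·m².
Total I = 0.2495 kg·m².
τ = F r = (41.4)(0.178) = 7.369 N·m.
α = τ/I = 7.369/0.2495 = 29.53 rad/s².

α ≈ 29.5 rad/s²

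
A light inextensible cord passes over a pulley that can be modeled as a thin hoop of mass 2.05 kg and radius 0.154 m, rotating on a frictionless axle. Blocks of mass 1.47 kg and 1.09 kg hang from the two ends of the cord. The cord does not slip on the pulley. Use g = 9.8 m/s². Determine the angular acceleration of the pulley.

α ≈ 5.25 rad/s²

I = MR² = (2.05)(0.154)² = 0.04862 kg·m².
Heavier block: m₁g − T₁ = m₁a. Lighter block: T₂ − m₂g = m₂a.
Pulley: (T₁ − T₂)R = Iα = I(a/R), so T₁ − T₂ = (I/R²)a = 1·M_p a = 2.050·a.
Adding the three: (m₁ − m₂)g = (m₁ + m₂ + 2.050)a, so a = (1.47 − 1.09)(9.8)/(1.47 + 1.09 + 2.050) = 0.8078 m/s².
α = a/R = 0.8078/0.154 = 5.246 rad/s².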